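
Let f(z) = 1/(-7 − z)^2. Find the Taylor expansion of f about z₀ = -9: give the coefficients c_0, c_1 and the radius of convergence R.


Let w = z − z₀, so z = z₀ + w.
Then -7 − z = -7 − (z₀ + w) = (-7 − z₀) − w = 2 − w.
f(z) = 1/(2 − w)^2 = (1/(2)^2) · (1 − w/(2))^{−2}.
By the binomial series (1−u)^{−2} = Σ_{n≥0} C(n+1, 1) u^n for |u|<1, with u = w/(2):
  c_n = C(n+1, 1) / (2)^(n+2).
  c_0 = 1/(2)^2 = 1/4.
  c_1 = 2/(2)^3 = 1/4.
The series is valid for |w/d| < 1, i.e. |z − z₀| < |d|.
Radius of convergence: R = |-7 − z₀| = |2| = 2 (distance from z₀ to the singularity z = -7).

c_0 = 1/4, c_1 = 1/4; R = 2.


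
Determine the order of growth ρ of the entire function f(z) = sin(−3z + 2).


sin(w) is a linear combination of e^{iw} and e^{−iw} (or e^w, e^{−w} in the hyperbolic case), so |sin(w)| ≤ e^{|w|}. With w = −3z + 2, |w| ≤ 3|z| + 2 = 3r + 2 on |z| = r, giving M(r) ≤ e^{3r + 2}, so ρ ≤ 1. On a suitable ray (z = it for sin/cos; z = t for sinh/cosh, t real → ∞), |sin(−3z + 2)| grows like e^{3|t|}/2, so ρ ≥ 1. Hence ρ = 1.
Therefore ρ = 1.

Order ρ = 1.


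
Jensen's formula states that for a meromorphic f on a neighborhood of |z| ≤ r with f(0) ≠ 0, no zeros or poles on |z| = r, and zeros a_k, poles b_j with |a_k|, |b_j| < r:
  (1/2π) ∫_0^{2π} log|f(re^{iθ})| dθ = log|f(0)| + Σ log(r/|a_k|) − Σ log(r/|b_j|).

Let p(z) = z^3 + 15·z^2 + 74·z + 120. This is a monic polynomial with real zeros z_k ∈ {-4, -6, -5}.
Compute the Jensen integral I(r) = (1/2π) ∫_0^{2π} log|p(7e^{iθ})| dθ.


Zeros: -6, -5, -4; r = 7.
Inside |z| < r: -6, -5, -4. Outside (|z| ≥ r): ∅.
p(0) = 120, so log|p(0)| = log(120) = 4.7875.
Apply Jensen: I(r) = log|p(0)| + Σ_k log(r/|z_k|), summed over zeros inside |z| < r.
  log(r/|z_k|) for z_k = -4: log(7/4) = 0.5596
  log(r/|z_k|) for z_k = -6: log(7/6) = 0.1542
  log(r/|z_k|) for z_k = -5: log(7/5) = 0.3365
Sum over inside zeros: 1.0502.
I(r) = log|p(0)| + (inside sum) = 4.7875 + 1.0502 = 5.8377.
Closed form (all zeros inside, monic): I(r) = n·log(r) = 3·log(7) = 5.8377. ✓

I(r) ≈ 5.8377.


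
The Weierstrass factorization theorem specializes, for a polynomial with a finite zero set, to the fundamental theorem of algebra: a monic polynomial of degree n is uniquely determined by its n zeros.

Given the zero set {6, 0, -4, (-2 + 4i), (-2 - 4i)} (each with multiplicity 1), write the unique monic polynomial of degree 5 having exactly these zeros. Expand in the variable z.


The polynomial is p(z) = ∏_{α ∈ S} (z − α), where S = {6, 0, -4, (-2 + 4i), (-2 - 4i)}.
Expanding the product yields: p(z) = z^5 + 2·z^4 -12·z^3 -136·z^2 -480·z.
Note conjugate pairs combine to real quadratics: (z − (-2+4i))(z − (-2−4i)) = z² + 4z + 20.
The resulting polynomial has degree 5 and real coefficients as required.

p(z) = z^5 + 2·z^4 -12·z^3 -136·z^2 -480·z.


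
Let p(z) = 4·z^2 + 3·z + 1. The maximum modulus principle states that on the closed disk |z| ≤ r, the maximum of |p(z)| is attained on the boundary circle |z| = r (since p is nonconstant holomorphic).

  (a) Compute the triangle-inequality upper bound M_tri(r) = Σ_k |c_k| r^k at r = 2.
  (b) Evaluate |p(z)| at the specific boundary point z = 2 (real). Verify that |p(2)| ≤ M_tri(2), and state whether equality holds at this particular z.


Coefficients: c_0 = 1, c_1 = 3, c_2 = 4. Radius r = 2.
Part (a). Triangle bound: M_tri(r) = Σ_k |c_k| r^k
  = |1|·2^0 + |3|·2^1 + |4|·2^2
  = 1 + 6 + 16 = 23.
This bounds M(r) := max_{|z|=r} |p(z)| from above; equality holds iff all terms c_k z^k can be made to align in phase at a single z on |z|=r.
Part (b). At z = 2 (real, on the circle |z| = r):
  p(2) = (1)·2^0 + (3)·2^1 + (4)·2^2 = 23.
  |p(2)| = 23.
Since all nonzero coefficients share the same sign, |p(2)| = 23 = M_tri(2); the triangle bound is attained at z = 2, so in fact M(r) = 23.

M_tri(2) = 23; |p(2)| = 23; equality at z=2: yes.


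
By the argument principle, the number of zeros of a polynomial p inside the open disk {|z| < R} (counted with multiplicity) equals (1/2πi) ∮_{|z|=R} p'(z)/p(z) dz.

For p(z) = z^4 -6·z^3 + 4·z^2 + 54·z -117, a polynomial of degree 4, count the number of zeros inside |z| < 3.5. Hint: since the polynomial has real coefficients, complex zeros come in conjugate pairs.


The zeros of p are: 3, (3 + 2i), (3 - 2i), -3.
Their magnitudes are: 3, 3.606, 3.606, 3.
Zeros with |z| < R = 3.5: 3, -3.
Count = 2.
By the argument principle, (1/2πi) ∮_{|z|=R} p'(z)/p(z) dz equals exactly this count.

Number of zeros inside |z| < 3.5: 2.


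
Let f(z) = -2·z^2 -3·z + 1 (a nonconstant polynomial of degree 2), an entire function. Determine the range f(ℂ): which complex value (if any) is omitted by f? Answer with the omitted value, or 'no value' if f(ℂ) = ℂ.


Little Picard bounds the complement of f(ℂ) to at most one point.
For every w ∈ ℂ, the equation p(z) − w = 0 is a nonconstant polynomial in z and hence has at least one root by the fundamental theorem of algebra. So p is surjective onto ℂ, omitting no value.

Omitted value: no value.


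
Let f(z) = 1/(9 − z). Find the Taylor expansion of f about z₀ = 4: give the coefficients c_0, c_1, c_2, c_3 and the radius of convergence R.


Let w = z − z₀, so z = z₀ + w.
Then 9 − z = 9 − (z₀ + w) = (9 − z₀) − w = 5 − w.
f(z) = 1/(5 − w) = (1/(5)) · 1/(1 − w/(5)) = Σ_{n≥0} w^n / (5)^(n+1).
So c_n = 1/(5)^(n+1):
  c_0 = 1/(5)^1 = 1/5.
  c_1 = 1/(5)^2 = 1/25.
  c_2 = 1/(5)^3 = 1/125.
  c_3 = 1/(5)^4 = 1/625.
The series is valid for |w/d| < 1, i.e. |z − z₀| < |d|.
Radius of convergence: R = |9 − z₀| = |5| = 5 (distance from z₀ to the singularity z = 9).

c_0 = 1/5, c_1 = 1/25, c_2 = 1/125, c_3 = 1/625; R = 5.


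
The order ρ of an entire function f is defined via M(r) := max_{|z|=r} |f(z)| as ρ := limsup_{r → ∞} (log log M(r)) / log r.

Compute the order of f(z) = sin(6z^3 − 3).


Write sin(w) = (e^{iw} ± e^{−iw})/(2 or 2i), so |sin(w)| ≤ e^{|w|}. With w = 6z^3 − 3, |w| ≤ 6r^3 + 3 on |z|=r, giving M(r) ≤ e^{6r^3 + 3} and ρ ≤ 3. For the lower bound, choose z on |z|=r with 6z^3 purely imaginary of modulus 6r^3; then |sin(6z^3 − 3)| grows like e^{6r^3}/2, so ρ ≥ 3. Hence ρ = 3.
Therefore ρ = 3.

Order ρ = 3.


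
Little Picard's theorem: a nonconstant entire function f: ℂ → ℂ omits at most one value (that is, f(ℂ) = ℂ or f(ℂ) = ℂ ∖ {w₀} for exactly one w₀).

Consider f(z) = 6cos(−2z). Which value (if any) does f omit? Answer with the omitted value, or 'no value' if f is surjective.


Little Picard bounds the complement of f(ℂ) to at most one point.
cos is entire and surjective onto ℂ: for every w ∈ ℂ, cos(ζ) = w has a solution ζ ∈ ℂ (e.g., via the complex inverse arccos). With ζ = −2z this gives z = ζ/(-2). Then 6·cos(−2z) takes every value in 6·ℂ = ℂ, and adding 0 is a bijection of ℂ. So f is surjective and omits no value. (Note: only on the real line is cos bounded by [−1, 1].)

Omitted value: no value.


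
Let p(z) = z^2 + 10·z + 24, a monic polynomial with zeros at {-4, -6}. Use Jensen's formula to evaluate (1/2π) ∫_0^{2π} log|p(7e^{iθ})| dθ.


Zeros: -6, -4; r = 7.
Inside |z| < r: -6, -4. Outside (|z| ≥ r): ∅.
p(0) = 24, so log|p(0)| = log(24) = 3.1781.
Apply Jensen: I(r) = log|p(0)| + Σ_k log(r/|z_k|), summed over zeros inside |z| < r.
  log(r/|z_k|) for z_k = -4: log(7/4) = 0.5596
  log(r/|z_k|) for z_k = -6: log(7/6) = 0.1542
Sum over inside zeros: 0.7138.
I(r) = log|p(0)| + (inside sum) = 3.1781 + 0.7138 = 3.8918.
Closed form (all zeros inside, monic): I(r) = n·log(r) = 2·log(7) = 3.8918. ✓

I(r) ≈ 3.8918.


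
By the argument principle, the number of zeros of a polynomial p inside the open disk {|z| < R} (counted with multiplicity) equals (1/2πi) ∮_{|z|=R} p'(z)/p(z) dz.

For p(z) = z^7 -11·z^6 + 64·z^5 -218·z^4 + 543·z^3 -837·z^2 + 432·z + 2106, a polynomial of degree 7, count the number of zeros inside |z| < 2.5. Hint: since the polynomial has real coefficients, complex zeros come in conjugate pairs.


The zeros of p are: (3 + 3i), (3 - 3i), (0 + 3i), (0 - 3i), -1, (3 + 2i), (3 - 2i).
Their magnitudes are: 4.243, 4.243, 3, 3, 1, 3.606, 3.606.
Zeros with |z| < R = 2.5: -1.
Count = 1.
By the argument principle, (1/2πi) ∮_{|z|=R} p'(z)/p(z) dz equals exactly this count.

Number of zeros inside |z| < 2.5: 1.


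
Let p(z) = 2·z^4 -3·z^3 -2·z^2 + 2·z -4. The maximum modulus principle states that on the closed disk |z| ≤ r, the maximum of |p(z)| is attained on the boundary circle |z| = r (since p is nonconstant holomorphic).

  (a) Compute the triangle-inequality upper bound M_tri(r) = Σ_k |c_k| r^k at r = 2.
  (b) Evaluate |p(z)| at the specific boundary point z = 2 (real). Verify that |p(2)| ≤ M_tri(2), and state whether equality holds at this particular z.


Coefficients: c_0 = -4, c_1 = 2, c_2 = -2, c_3 = -3, c_4 = 2. Radius r = 2.
Part (a). Triangle bound: M_tri(r) = Σ_k |c_k| r^k
  = |-4|·2^0 + |2|·2^1 + |-2|·2^2 + |-3|·2^3 + |2|·2^4
  = 4 + 4 + 8 + 24 + 32 = 72.
This bounds M(r) := max_{|z|=r} |p(z)| from above; equality holds iff all terms c_k z^k can be made to align in phase at a single z on |z|=r.
Part (b). At z = 2 (real, on the circle |z| = r):
  p(2) = (-4)·2^0 + (2)·2^1 + (-2)·2^2 + (-3)·2^3 + (2)·2^4 = 0.
  |p(2)| = 0.
Check: |p(2)| = 0 ≤ 72 = M_tri(2). ✓ Equality does not hold at z = 2 (the coefficients have mixed signs, so the terms do not all align in phase there).

M_tri(2) = 72; |p(2)| = 0; equality at z=2: no.


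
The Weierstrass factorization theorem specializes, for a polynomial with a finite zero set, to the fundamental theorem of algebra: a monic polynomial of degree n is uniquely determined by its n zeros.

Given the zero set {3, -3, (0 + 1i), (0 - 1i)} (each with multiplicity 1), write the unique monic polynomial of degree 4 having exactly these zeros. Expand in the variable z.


The polynomial is p(z) = ∏_{α ∈ S} (z − α), where S = {3, -3, (0 + 1i), (0 - 1i)}.
Expanding the product yields: p(z) = z^4 -8·z^2 -9.
Note conjugate pairs combine to real quadratics: (z − (0+1i))(z − (0−1i)) = z² + 1.
The resulting polynomial has degree 4 and real coefficients as required.

p(z) = z^4 -8·z^2 -9.


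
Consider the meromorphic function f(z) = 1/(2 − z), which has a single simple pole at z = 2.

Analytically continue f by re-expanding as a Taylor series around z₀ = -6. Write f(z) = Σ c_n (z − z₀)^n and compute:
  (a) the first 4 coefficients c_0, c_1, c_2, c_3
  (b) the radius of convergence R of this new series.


Let w = z − z₀, so z = z₀ + w.
Then 2 − z = 2 − (z₀ + w) = (2 − z₀) − w = 8 − w.
f(z) = 1/(8 − w) = (1/(8)) · 1/(1 − w/(8)) = Σ_{n≥0} w^n / (8)^(n+1).
So c_n = 1/(8)^(n+1):
  c_0 = 1/(8)^1 = 1/8.
  c_1 = 1/(8)^2 = 1/64.
  c_2 = 1/(8)^3 = 1/512.
  c_3 = 1/(8)^4 = 1/4096.
The series is valid for |w/d| < 1, i.e. |z − z₀| < |d|.
Radius of convergence: R = |2 − z₀| = |8| = 8 (distance from z₀ to the singularity z = 2).

c_0 = 1/8, c_1 = 1/64, c_2 = 1/512, c_3 = 1/4096; R = 8.


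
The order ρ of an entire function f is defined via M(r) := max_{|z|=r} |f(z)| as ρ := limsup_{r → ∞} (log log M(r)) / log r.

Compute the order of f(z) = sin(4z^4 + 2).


Write sin(w) = (e^{iw} ± e^{−iw})/(2 or 2i), so |sin(w)| ≤ e^{|w|}. With w = 4z^4 + 2, |w| ≤ 4r^4 + 2 on |z|=r, giving M(r) ≤ e^{4r^4 + 2} and ρ ≤ 4. For the lower bound, choose z on |z|=r with 4z^4 purely imaginary of modulus 4r^4; then |sin(4z^4 + 2)| grows like e^{4r^4}/2, so ρ ≥ 4. Hence ρ = 4.
Therefore ρ = 4.

Order ρ = 4.


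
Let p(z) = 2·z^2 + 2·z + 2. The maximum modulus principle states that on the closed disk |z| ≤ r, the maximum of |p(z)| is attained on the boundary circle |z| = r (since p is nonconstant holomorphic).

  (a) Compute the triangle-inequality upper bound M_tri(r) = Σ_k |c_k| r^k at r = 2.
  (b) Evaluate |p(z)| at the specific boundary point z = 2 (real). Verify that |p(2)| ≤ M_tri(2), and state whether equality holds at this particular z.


Coefficients: c_0 = 2, c_1 = 2, c_2 = 2. Radius r = 2.
Part (a). Triangle bound: M_tri(r) = Σ_k |c_k| r^k
  = |2|·2^0 + |2|·2^1 + |2|·2^2
  = 2 + 4 + 8 = 14.
This bounds M(r) := max_{|z|=r} |p(z)| from above; equality holds iff all terms c_k z^k can be made to align in phase at a single z on |z|=r.
Part (b). At z = 2 (real, on the circle |z| = r):
  p(2) = (2)·2^0 + (2)·2^1 + (2)·2^2 = 14.
  |p(2)| = 14.
Since all nonzero coefficients share the same sign, |p(2)| = 14 = M_tri(2); the triangle bound is attained at z = 2, so in fact M(r) = 14.

M_tri(2) = 14; |p(2)| = 14; equality at z=2: yes.


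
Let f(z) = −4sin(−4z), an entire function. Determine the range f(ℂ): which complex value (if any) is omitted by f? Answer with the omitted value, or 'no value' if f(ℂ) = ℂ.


Little Picard bounds the complement of f(ℂ) to at most one point.
sin is entire and surjective onto ℂ: for every w ∈ ℂ, sin(ζ) = w has a solution ζ ∈ ℂ (e.g., via the complex inverse arcsin). With ζ = −4z this gives z = ζ/(-4). Then -4·sin(−4z) takes every value in -4·ℂ = ℂ, and adding 0 is a bijection of ℂ. So f is surjective and omits no value. (Note: only on the real line is sin bounded by [−1, 1].)

Omitted value: no value.


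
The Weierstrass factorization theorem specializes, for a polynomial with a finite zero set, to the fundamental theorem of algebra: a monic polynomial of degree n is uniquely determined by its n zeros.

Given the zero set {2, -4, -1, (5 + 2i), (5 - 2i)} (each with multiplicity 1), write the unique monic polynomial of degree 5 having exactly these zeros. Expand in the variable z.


The polynomial is p(z) = ∏_{α ∈ S} (z − α), where S = {2, -4, -1, (5 + 2i), (5 - 2i)}.
Expanding the product yields: p(z) = z^5 -7·z^4 -7·z^3 + 139·z^2 -94·z -232.
Note conjugate pairs combine to real quadratics: (z − (5+2i))(z − (5−2i)) = z² − 10z + 29.
The resulting polynomial has degree 5 and real coefficients as required.

p(z) = z^5 -7·z^4 -7·z^3 + 139·z^2 -94·z -232.


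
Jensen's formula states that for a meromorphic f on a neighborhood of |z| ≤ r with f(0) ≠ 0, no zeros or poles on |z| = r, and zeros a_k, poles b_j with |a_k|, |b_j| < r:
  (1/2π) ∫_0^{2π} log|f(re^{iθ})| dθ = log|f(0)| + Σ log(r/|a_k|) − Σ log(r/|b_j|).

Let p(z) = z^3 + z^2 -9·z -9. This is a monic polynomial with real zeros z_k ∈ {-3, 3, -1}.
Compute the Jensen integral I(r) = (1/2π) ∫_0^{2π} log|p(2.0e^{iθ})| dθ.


Zeros: -3, -1, 3; r = 2.0.
Inside |z| < r: -1. Outside (|z| ≥ r): -3, 3.
p(0) = -9, so log|p(0)| = log(9) = 2.1972.
Apply Jensen: I(r) = log|p(0)| + Σ_k log(r/|z_k|), summed over zeros inside |z| < r.
  log(r/|z_k|) for z_k = -1: log(2.0/1) = 0.6931
  Outside zeros (-3, 3) contribute nothing to the Jensen sum.
Sum over inside zeros: 0.6931.
I(r) = log|p(0)| + (inside sum) = 2.1972 + 0.6931 = 2.8904.
Note: since some zeros are outside |z| ≤ r, the simplified n·log(r) form does NOT apply — only the inside zeros contribute.

I(r) ≈ 2.8904.


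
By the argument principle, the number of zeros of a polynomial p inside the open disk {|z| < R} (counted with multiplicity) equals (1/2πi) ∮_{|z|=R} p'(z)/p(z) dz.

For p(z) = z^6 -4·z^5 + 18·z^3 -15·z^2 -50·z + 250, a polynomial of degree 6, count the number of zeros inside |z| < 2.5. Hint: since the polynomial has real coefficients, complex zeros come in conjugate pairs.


The zeros of p are: (3 + 1i), (3 - 1i), (-2 + 1i), (-2 - 1i), (1 + 2i), (1 - 2i).
Their magnitudes are: 3.162, 3.162, 2.236, 2.236, 2.236, 2.236.
Zeros with |z| < R = 2.5: (-2 + 1i), (-2 - 1i), (1 + 2i), (1 - 2i).
Count = 4.
By the argument principle, (1/2πi) ∮_{|z|=R} p'(z)/p(z) dz equals exactly this count.

Number of zeros inside |z| < 2.5: 4.


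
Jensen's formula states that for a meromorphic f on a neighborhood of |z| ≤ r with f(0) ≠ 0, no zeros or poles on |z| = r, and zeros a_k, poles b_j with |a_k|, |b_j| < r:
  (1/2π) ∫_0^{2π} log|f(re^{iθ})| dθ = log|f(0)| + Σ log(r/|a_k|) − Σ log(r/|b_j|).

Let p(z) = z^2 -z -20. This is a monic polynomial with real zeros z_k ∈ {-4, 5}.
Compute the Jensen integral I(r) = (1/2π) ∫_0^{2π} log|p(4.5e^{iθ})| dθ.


Zeros: -4, 5; r = 4.5.
Inside |z| < r: -4. Outside (|z| ≥ r): 5.
p(0) = -20, so log|p(0)| = log(20) = 2.9957.
Apply Jensen: I(r) = log|p(0)| + Σ_k log(r/|z_k|), summed over zeros inside |z| < r.
  log(r/|z_k|) for z_k = -4: log(4.5/4) = 0.1178
  Outside zeros (5) contribute nothing to the Jensen sum.
Sum over inside zeros: 0.1178.
I(r) = log|p(0)| + (inside sum) = 2.9957 + 0.1178 = 3.1135.
Note: since some zeros are outside |z| ≤ r, the simplified n·log(r) form does NOT apply — only the inside zeros contribute.

I(r) ≈ 3.1135.


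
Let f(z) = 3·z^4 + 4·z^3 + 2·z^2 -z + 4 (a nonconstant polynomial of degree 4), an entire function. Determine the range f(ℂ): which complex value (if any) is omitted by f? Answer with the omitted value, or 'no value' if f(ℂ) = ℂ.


Little Picard bounds the complement of f(ℂ) to at most one point.
For every w ∈ ℂ, the equation p(z) − w = 0 is a nonconstant polynomial in z and hence has at least one root by the fundamental theorem of algebra. So p is surjective onto ℂ, omitting no value.

Omitted value: no value.


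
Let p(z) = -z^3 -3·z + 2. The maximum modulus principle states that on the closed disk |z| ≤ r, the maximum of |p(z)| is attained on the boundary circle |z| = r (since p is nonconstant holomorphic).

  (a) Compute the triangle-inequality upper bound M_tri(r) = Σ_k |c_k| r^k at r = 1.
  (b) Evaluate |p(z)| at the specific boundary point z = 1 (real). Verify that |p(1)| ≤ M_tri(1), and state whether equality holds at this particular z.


Coefficients: c_0 = 2, c_1 = -3, c_2 = 0, c_3 = -1. Radius r = 1.
Part (a). Triangle bound: M_tri(r) = Σ_k |c_k| r^k
  = |2|·1^0 + |-3|·1^1 + |0|·1^2 + |-1|·1^3
  = 2 + 3 + 0 + 1 = 6.
This bounds M(r) := max_{|z|=r} |p(z)| from above; equality holds iff all terms c_k z^k can be made to align in phase at a single z on |z|=r.
Part (b). At z = 1 (real, on the circle |z| = r):
  p(1) = (2)·1^0 + (-3)·1^1 + (0)·1^2 + (-1)·1^3 = -2.
  |p(1)| = 2.
Check: |p(1)| = 2 ≤ 6 = M_tri(1). ✓ Equality does not hold at z = 1 (the coefficients have mixed signs, so the terms do not all align in phase there).

M_tri(1) = 6; |p(1)| = 2; equality at z=1: no.


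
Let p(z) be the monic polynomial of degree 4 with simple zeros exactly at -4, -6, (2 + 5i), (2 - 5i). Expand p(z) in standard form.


The polynomial is p(z) = ∏_{α ∈ S} (z − α), where S = {-4, -6, (2 + 5i), (2 - 5i)}.
Expanding the product yields: p(z) = z^4 + 6·z^3 + 13·z^2 + 194·z + 696.
Note conjugate pairs combine to real quadratics: (z − (2+5i))(z − (2−5i)) = z² − 4z + 29.
The resulting polynomial has degree 4 and real coefficients as required.

p(z) = z^4 + 6·z^3 + 13·z^2 + 194·z + 696.


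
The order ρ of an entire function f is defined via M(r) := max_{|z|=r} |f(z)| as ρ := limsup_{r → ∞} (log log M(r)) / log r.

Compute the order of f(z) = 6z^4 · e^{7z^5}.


M(r) = max_{|z|=r} |6|·|z|^4·|e^{7z^5}| = 6·r^4 · e^{7r^5} (the factors attain their maxima compatibly on |z|=r). Then log M(r) = log 6 + 4·log r + 7r^5, dominated by the last term, so log log M(r) ~ 5·log r. The polynomial factor 6z^4 contributes only a log r term and does not affect the order. ρ = 5.
Therefore ρ = 5.

Order ρ = 5.


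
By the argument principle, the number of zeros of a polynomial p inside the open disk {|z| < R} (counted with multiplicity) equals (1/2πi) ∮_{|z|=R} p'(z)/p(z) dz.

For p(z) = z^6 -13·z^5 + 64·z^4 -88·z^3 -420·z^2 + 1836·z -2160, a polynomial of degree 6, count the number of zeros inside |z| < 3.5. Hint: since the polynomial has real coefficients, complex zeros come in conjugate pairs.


The zeros of p are: (3 + 3i), (3 - 3i), 4, -3, (3 + 1i), (3 - 1i).
Their magnitudes are: 4.243, 4.243, 4, 3, 3.162, 3.162.
Zeros with |z| < R = 3.5: -3, (3 + 1i), (3 - 1i).
Count = 3.
By the argument principle, (1/2πi) ∮_{|z|=R} p'(z)/p(z) dz equals exactly this count.

Number of zeros inside |z| < 3.5: 3.


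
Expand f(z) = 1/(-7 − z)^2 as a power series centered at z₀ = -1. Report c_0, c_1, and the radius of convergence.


Let w = z − z₀, so z = z₀ + w.
Then -7 − z = -7 − (z₀ + w) = (-7 − z₀) − w = -6 − w.
f(z) = 1/(-6 − w)^2 = (1/(-6)^2) · (1 − w/(-6))^{−2}.
By the binomial series (1−u)^{−2} = Σ_{n≥0} C(n+1, 1) u^n for |u|<1, with u = w/(-6):
  c_n = C(n+1, 1) / (-6)^(n+2).
  c_0 = 1/(-6)^2 = 1/36.
  c_1 = 2/(-6)^3 = -1/108.
The series is valid for |w/d| < 1, i.e. |z − z₀| < |d|.
Radius of convergence: R = |-7 − z₀| = |-6| = 6 (distance from z₀ to the singularity z = -7).

c_0 = 1/36, c_1 = -1/108; R = 6.


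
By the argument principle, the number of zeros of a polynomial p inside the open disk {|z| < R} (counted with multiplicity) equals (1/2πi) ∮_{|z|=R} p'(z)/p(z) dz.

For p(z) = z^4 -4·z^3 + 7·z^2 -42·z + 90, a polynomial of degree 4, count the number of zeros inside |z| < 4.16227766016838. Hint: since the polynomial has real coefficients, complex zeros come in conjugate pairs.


The zeros of p are: (-1 + 3i), (-1 - 3i), 3, 3.
Their magnitudes are: 3.162, 3.162, 3, 3.
Zeros with |z| < R = 4.16227766016838: (-1 + 3i), (-1 - 3i), 3, 3.
Count = 4.
By the argument principle, (1/2πi) ∮_{|z|=R} p'(z)/p(z) dz equals exactly this count.

Number of zeros inside |z| < 4.16227766016838: 4.


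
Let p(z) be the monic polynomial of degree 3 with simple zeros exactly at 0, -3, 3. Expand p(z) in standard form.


The polynomial is p(z) = ∏_{α ∈ S} (z − α), where S = {0, -3, 3}.
Expanding the product yields: p(z) = z^3 -9·z.
The resulting polynomial has degree 3 and real coefficients as required.

p(z) = z^3 -9·z.


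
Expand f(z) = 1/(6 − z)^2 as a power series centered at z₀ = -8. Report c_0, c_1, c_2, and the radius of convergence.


Let w = z − z₀, so z = z₀ + w.
Then 6 − z = 6 − (z₀ + w) = (6 − z₀) − w = 14 − w.
f(z) = 1/(14 − w)^2 = (1/(14)^2) · (1 − w/(14))^{−2}.
By the binomial series (1−u)^{−2} = Σ_{n≥0} C(n+1, 1) u^n for |u|<1, with u = w/(14):
  c_n = C(n+1, 1) / (14)^(n+2).
  c_0 = 1/(14)^2 = 1/196.
  c_1 = 2/(14)^3 = 1/1372.
  c_2 = 3/(14)^4 = 3/38416.
The series is valid for |w/d| < 1, i.e. |z − z₀| < |d|.
Radius of convergence: R = |6 − z₀| = |14| = 14 (distance from z₀ to the singularity z = 6).

c_0 = 1/196, c_1 = 1/1372, c_2 = 3/38416; R = 14.


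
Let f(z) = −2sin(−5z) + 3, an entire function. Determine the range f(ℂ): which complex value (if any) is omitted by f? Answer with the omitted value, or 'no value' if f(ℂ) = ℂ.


Little Picard bounds the complement of f(ℂ) to at most one point.
sin is entire and surjective onto ℂ: for every w ∈ ℂ, sin(ζ) = w has a solution ζ ∈ ℂ (e.g., via the complex inverse arcsin). With ζ = −5z this gives z = ζ/(-5). Then -2·sin(−5z) takes every value in -2·ℂ = ℂ, and adding 3 is a bijection of ℂ. So f is surjective and omits no value. (Note: only on the real line is sin bounded by [−1, 1].)

Omitted value: no value.


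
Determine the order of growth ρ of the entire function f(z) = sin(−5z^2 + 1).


Write sin(w) = (e^{iw} ± e^{−iw})/(2 or 2i), so |sin(w)| ≤ e^{|w|}. With w = −5z^2 + 1, |w| ≤ 5r^2 + 1 on |z|=r, giving M(r) ≤ e^{5r^2 + 1} and ρ ≤ 2. For the lower bound, choose z on |z|=r with -5z^2 purely imaginary of modulus 5r^2; then |sin(−5z^2 + 1)| grows like e^{5r^2}/2, so ρ ≥ 2. Hence ρ = 2.
Therefore ρ = 2.

Order ρ = 2.


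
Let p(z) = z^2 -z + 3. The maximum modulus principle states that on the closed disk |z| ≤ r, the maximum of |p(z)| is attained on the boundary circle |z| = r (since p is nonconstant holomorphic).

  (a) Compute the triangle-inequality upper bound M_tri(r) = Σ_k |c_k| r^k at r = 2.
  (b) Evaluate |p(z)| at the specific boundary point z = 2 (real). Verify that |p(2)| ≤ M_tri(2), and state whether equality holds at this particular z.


Coefficients: c_0 = 3, c_1 = -1, c_2 = 1. Radius r = 2.
Part (a). Triangle bound: M_tri(r) = Σ_k |c_k| r^k
  = |3|·2^0 + |-1|·2^1 + |1|·2^2
  = 3 + 2 + 4 = 9.
This bounds M(r) := max_{|z|=r} |p(z)| from above; equality holds iff all terms c_k z^k can be made to align in phase at a single z on |z|=r.
Part (b). At z = 2 (real, on the circle |z| = r):
  p(2) = (3)·2^0 + (-1)·2^1 + (1)·2^2 = 5.
  |p(2)| = 5.
Check: |p(2)| = 5 ≤ 9 = M_tri(2). ✓ Equality does not hold at z = 2 (the coefficients have mixed signs, so the terms do not all align in phase there).

M_tri(2) = 9; |p(2)| = 5; equality at z=2: no.


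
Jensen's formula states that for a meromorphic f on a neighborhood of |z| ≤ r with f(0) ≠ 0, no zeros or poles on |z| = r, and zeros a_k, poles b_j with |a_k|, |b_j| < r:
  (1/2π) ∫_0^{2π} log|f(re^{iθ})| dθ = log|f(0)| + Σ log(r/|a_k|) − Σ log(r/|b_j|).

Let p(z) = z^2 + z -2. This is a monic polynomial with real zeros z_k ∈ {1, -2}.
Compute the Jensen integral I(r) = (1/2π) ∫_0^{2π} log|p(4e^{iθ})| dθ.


Zeros: -2, 1; r = 4.
Inside |z| < r: -2, 1. Outside (|z| ≥ r): ∅.
p(0) = -2, so log|p(0)| = log(2) = 0.6931.
Apply Jensen: I(r) = log|p(0)| + Σ_k log(r/|z_k|), summed over zeros inside |z| < r.
  log(r/|z_k|) for z_k = 1: log(4/1) = 1.3863
  log(r/|z_k|) for z_k = -2: log(4/2) = 0.6931
Sum over inside zeros: 2.0794.
I(r) = log|p(0)| + (inside sum) = 0.6931 + 2.0794 = 2.7726.
Closed form (all zeros inside, monic): I(r) = n·log(r) = 2·log(4) = 2.7726. ✓

I(r) ≈ 2.7726.


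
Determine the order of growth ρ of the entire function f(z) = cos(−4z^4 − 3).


Write cos(w) = (e^{iw} ± e^{−iw})/(2 or 2i), so |cos(w)| ≤ e^{|w|}. With w = −4z^4 − 3, |w| ≤ 4r^4 + 3 on |z|=r, giving M(r) ≤ e^{4r^4 + 3} and ρ ≤ 4. For the lower bound, choose z on |z|=r with -4z^4 purely imaginary of modulus 4r^4; then |cos(−4z^4 − 3)| grows like e^{4r^4}/2, so ρ ≥ 4. Hence ρ = 4.
Therefore ρ = 4.

Order ρ = 4.


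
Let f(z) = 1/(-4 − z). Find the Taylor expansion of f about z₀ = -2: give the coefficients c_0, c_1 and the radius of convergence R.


Let w = z − z₀, so z = z₀ + w.
Then -4 − z = -4 − (z₀ + w) = (-4 − z₀) − w = -2 − w.
f(z) = 1/(-2 − w) = (1/(-2)) · 1/(1 − w/(-2)) = Σ_{n≥0} w^n / (-2)^(n+1).
So c_n = 1/(-2)^(n+1):
  c_0 = 1/(-2)^1 = -1/2.
  c_1 = 1/(-2)^2 = 1/4.
The series is valid for |w/d| < 1, i.e. |z − z₀| < |d|.
Radius of convergence: R = |-4 − z₀| = |-2| = 2 (distance from z₀ to the singularity z = -4).

c_0 = -1/2, c_1 = 1/4; R = 2.


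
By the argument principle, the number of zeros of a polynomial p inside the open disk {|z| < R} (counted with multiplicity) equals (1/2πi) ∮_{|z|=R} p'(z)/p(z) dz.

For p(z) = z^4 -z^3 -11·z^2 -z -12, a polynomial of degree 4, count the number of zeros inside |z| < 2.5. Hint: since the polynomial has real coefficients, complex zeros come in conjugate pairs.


The zeros of p are: 4, (0 + 1i), (0 - 1i), -3.
Their magnitudes are: 4, 1, 1, 3.
Zeros with |z| < R = 2.5: (0 + 1i), (0 - 1i).
Count = 2.
By the argument principle, (1/2πi) ∮_{|z|=R} p'(z)/p(z) dz equals exactly this count.

Number of zeros inside |z| < 2.5: 2.


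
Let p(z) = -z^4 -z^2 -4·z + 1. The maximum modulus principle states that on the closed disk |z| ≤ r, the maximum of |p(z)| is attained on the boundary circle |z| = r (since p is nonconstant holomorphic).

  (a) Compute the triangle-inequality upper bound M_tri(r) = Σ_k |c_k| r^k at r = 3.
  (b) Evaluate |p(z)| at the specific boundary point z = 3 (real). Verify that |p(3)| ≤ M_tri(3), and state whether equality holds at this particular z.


Coefficients: c_0 = 1, c_1 = -4, c_2 = -1, c_3 = 0, c_4 = -1. Radius r = 3.
Part (a). Triangle bound: M_tri(r) = Σ_k |c_k| r^k
  = |1|·3^0 + |-4|·3^1 + |-1|·3^2 + |0|·3^3 + |-1|·3^4
  = 1 + 12 + 9 + 0 + 81 = 103.
This bounds M(r) := max_{|z|=r} |p(z)| from above; equality holds iff all terms c_k z^k can be made to align in phase at a single z on |z|=r.
Part (b). At z = 3 (real, on the circle |z| = r):
  p(3) = (1)·3^0 + (-4)·3^1 + (-1)·3^2 + (0)·3^3 + (-1)·3^4 = -101.
  |p(3)| = 101.
Check: |p(3)| = 101 ≤ 103 = M_tri(3). ✓ Equality does not hold at z = 3 (the coefficients have mixed signs, so the terms do not all align in phase there).

M_tri(3) = 103; |p(3)| = 101; equality at z=3: no.


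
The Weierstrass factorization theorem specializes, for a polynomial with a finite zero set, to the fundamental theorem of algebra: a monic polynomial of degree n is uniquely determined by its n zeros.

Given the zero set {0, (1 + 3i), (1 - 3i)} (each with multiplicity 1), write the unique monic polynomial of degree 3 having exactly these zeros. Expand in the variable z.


The polynomial is p(z) = ∏_{α ∈ S} (z − α), where S = {0, (1 + 3i), (1 - 3i)}.
Expanding the product yields: p(z) = z^3 -2·z^2 + 10·z.
Note conjugate pairs combine to real quadratics: (z − (1+3i))(z − (1−3i)) = z² − 2z + 10.
The resulting polynomial has degree 3 and real coefficients as required.

p(z) = z^3 -2·z^2 + 10·z.


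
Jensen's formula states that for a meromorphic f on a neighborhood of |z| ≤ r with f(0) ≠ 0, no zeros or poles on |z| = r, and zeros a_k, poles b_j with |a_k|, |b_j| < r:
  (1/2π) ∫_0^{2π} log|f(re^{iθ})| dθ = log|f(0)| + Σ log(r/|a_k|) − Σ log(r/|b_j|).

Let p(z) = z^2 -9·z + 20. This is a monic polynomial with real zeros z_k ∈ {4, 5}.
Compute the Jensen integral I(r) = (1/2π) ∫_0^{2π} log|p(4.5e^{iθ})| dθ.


Zeros: 4, 5; r = 4.5.
Inside |z| < r: 4. Outside (|z| ≥ r): 5.
p(0) = 20, so log|p(0)| = log(20) = 2.9957.
Apply Jensen: I(r) = log|p(0)| + Σ_k log(r/|z_k|), summed over zeros inside |z| < r.
  log(r/|z_k|) for z_k = 4: log(4.5/4) = 0.1178
  Outside zeros (5) contribute nothing to the Jensen sum.
Sum over inside zeros: 0.1178.
I(r) = log|p(0)| + (inside sum) = 2.9957 + 0.1178 = 3.1135.
Note: since some zeros are outside |z| ≤ r, the simplified n·log(r) form does NOT apply — only the inside zeros contribute.

I(r) ≈ 3.1135.


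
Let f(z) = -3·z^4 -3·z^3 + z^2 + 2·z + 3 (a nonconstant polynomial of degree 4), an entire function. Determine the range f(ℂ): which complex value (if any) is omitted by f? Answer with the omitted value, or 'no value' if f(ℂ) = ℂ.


Little Picard bounds the complement of f(ℂ) to at most one point.
For every w ∈ ℂ, the equation p(z) − w = 0 is a nonconstant polynomial in z and hence has at least one root by the fundamental theorem of algebra. So p is surjective onto ℂ, omitting no value.

Omitted value: no value.


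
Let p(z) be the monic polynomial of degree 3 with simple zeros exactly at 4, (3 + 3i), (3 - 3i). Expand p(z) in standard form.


The polynomial is p(z) = ∏_{α ∈ S} (z − α), where S = {4, (3 + 3i), (3 - 3i)}.
Expanding the product yields: p(z) = z^3 -10·z^2 + 42·z -72.
Note conjugate pairs combine to real quadratics: (z − (3+3i))(z − (3−3i)) = z² − 6z + 18.
The resulting polynomial has degree 3 and real coefficients as required.

p(z) = z^3 -10·z^2 + 42·z -72.


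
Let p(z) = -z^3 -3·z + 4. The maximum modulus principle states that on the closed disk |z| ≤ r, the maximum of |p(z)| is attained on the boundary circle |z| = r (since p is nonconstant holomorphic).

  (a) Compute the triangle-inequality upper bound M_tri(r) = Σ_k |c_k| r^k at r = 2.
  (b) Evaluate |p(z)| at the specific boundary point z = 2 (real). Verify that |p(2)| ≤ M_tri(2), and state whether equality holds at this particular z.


Coefficients: c_0 = 4, c_1 = -3, c_2 = 0, c_3 = -1. Radius r = 2.
Part (a). Triangle bound: M_tri(r) = Σ_k |c_k| r^k
  = |4|·2^0 + |-3|·2^1 + |0|·2^2 + |-1|·2^3
  = 4 + 6 + 0 + 8 = 18.
This bounds M(r) := max_{|z|=r} |p(z)| from above; equality holds iff all terms c_k z^k can be made to align in phase at a single z on |z|=r.
Part (b). At z = 2 (real, on the circle |z| = r):
  p(2) = (4)·2^0 + (-3)·2^1 + (0)·2^2 + (-1)·2^3 = -10.
  |p(2)| = 10.
Check: |p(2)| = 10 ≤ 18 = M_tri(2). ✓ Equality does not hold at z = 2 (the coefficients have mixed signs, so the terms do not all align in phase there).

M_tri(2) = 18; |p(2)| = 10; equality at z=2: no.


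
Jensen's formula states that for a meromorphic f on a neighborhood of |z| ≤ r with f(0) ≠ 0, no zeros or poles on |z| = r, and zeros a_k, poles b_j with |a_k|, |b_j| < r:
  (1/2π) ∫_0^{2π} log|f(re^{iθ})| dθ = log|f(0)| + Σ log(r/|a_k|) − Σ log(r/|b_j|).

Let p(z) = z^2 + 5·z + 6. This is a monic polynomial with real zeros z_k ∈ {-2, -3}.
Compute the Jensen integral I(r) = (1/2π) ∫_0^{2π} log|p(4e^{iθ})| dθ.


Zeros: -3, -2; r = 4.
Inside |z| < r: -3, -2. Outside (|z| ≥ r): ∅.
p(0) = 6, so log|p(0)| = log(6) = 1.7918.
Apply Jensen: I(r) = log|p(0)| + Σ_k log(r/|z_k|), summed over zeros inside |z| < r.
  log(r/|z_k|) for z_k = -2: log(4/2) = 0.6931
  log(r/|z_k|) for z_k = -3: log(4/3) = 0.2877
Sum over inside zeros: 0.9808.
I(r) = log|p(0)| + (inside sum) = 1.7918 + 0.9808 = 2.7726.
Closed form (all zeros inside, monic): I(r) = n·log(r) = 2·log(4) = 2.7726. ✓

I(r) ≈ 2.7726.


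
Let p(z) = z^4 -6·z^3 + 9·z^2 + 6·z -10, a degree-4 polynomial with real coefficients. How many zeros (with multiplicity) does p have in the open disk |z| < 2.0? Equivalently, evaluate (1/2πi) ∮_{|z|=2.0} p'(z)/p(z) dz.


The zeros of p are: -1, 1, (3 + 1i), (3 - 1i).
Their magnitudes are: 1, 1, 3.162, 3.162.
Zeros with |z| < R = 2.0: -1, 1.
Count = 2.
By the argument principle, (1/2πi) ∮_{|z|=R} p'(z)/p(z) dz equals exactly this count.

Number of zeros inside |z| < 2.0: 2.


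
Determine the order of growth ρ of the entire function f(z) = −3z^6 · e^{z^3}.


M(r) = max_{|z|=r} |-3|·|z|^6·|e^{z^3}| = 3·r^6 · e^{1r^3} (the factors attain their maxima compatibly on |z|=r). Then log M(r) = log 3 + 6·log r + 1r^3, dominated by the last term, so log log M(r) ~ 3·log r. The polynomial factor -3z^6 contributes only a log r term and does not affect the order. ρ = 3.
Therefore ρ = 3.

Order ρ = 3.


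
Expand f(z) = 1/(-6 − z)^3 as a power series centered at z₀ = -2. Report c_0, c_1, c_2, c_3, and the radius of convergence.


Let w = z − z₀, so z = z₀ + w.
Then -6 − z = -6 − (z₀ + w) = (-6 − z₀) − w = -4 − w.
f(z) = 1/(-4 − w)^3 = (1/(-4)^3) · (1 − w/(-4))^{−3}.
By the binomial series (1−u)^{−3} = Σ_{n≥0} C(n+2, 2) u^n for |u|<1, with u = w/(-4):
  c_n = C(n+2, 2) / (-4)^(n+3).
  c_0 = 1/(-4)^3 = -1/64.
  c_1 = 3/(-4)^4 = 3/256.
  c_2 = 6/(-4)^5 = -3/512.
  c_3 = 10/(-4)^6 = 5/2048.
The series is valid for |w/d| < 1, i.e. |z − z₀| < |d|.
Radius of convergence: R = |-6 − z₀| = |-4| = 4 (distance from z₀ to the singularity z = -6).

c_0 = -1/64, c_1 = 3/256, c_2 = -3/512, c_3 = 5/2048; R = 4.


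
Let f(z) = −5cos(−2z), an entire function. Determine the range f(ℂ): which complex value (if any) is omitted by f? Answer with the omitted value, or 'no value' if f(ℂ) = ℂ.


Little Picard bounds the complement of f(ℂ) to at most one point.
cos is entire and surjective onto ℂ: for every w ∈ ℂ, cos(ζ) = w has a solution ζ ∈ ℂ (e.g., via the complex inverse arccos). With ζ = −2z this gives z = ζ/(-2). Then -5·cos(−2z) takes every value in -5·ℂ = ℂ, and adding 0 is a bijection of ℂ. So f is surjective and omits no value. (Note: only on the real line is cos bounded by [−1, 1].)

Omitted value: no value.


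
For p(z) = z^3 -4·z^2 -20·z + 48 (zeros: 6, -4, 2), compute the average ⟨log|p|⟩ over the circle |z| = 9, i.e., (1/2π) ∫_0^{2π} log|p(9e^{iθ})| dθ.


Zeros: -4, 2, 6; r = 9.
Inside |z| < r: -4, 2, 6. Outside (|z| ≥ r): ∅.
p(0) = 48, so log|p(0)| = log(48) = 3.8712.
Apply Jensen: I(r) = log|p(0)| + Σ_k log(r/|z_k|), summed over zeros inside |z| < r.
  log(r/|z_k|) for z_k = 6: log(9/6) = 0.4055
  log(r/|z_k|) for z_k = -4: log(9/4) = 0.8109
  log(r/|z_k|) for z_k = 2: log(9/2) = 1.5041
Sum over inside zeros: 2.7205.
I(r) = log|p(0)| + (inside sum) = 3.8712 + 2.7205 = 6.5917.
Closed form (all zeros inside, monic): I(r) = n·log(r) = 3·log(9) = 6.5917. ✓

I(r) ≈ 6.5917.


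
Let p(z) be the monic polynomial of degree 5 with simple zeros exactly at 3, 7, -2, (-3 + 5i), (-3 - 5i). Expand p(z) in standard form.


The polynomial is p(z) = ∏_{α ∈ S} (z − α), where S = {3, 7, -2, (-3 + 5i), (-3 - 5i)}.
Expanding the product yields: p(z) = z^5 -2·z^4 -13·z^3 -224·z^2 + 286·z + 1428.
Note conjugate pairs combine to real quadratics: (z − (-3+5i))(z − (-3−5i)) = z² + 6z + 34.
The resulting polynomial has degree 5 and real coefficients as required.

p(z) = z^5 -2·z^4 -13·z^3 -224·z^2 + 286·z + 1428.


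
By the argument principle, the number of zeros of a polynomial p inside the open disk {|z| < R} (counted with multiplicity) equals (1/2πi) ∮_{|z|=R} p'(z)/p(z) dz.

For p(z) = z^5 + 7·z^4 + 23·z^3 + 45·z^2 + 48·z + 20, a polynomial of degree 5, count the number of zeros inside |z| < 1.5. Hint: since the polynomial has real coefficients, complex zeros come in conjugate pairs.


The zeros of p are: (-1 + 2i), (-1 - 2i), -1, -2, -2.
Their magnitudes are: 2.236, 2.236, 1, 2, 2.
Zeros with |z| < R = 1.5: -1.
Count = 1.
By the argument principle, (1/2πi) ∮_{|z|=R} p'(z)/p(z) dz equals exactly this count.

Number of zeros inside |z| < 1.5: 1.


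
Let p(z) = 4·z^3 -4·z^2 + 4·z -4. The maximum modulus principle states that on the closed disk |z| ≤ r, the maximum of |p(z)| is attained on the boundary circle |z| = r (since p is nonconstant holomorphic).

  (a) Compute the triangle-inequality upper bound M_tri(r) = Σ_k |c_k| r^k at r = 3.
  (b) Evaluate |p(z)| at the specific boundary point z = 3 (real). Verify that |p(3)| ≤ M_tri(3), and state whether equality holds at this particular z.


Coefficients: c_0 = -4, c_1 = 4, c_2 = -4, c_3 = 4. Radius r = 3.
Part (a). Triangle bound: M_tri(r) = Σ_k |c_k| r^k
  = |-4|·3^0 + |4|·3^1 + |-4|·3^2 + |4|·3^3
  = 4 + 12 + 36 + 108 = 160.
This bounds M(r) := max_{|z|=r} |p(z)| from above; equality holds iff all terms c_k z^k can be made to align in phase at a single z on |z|=r.
Part (b). At z = 3 (real, on the circle |z| = r):
  p(3) = (-4)·3^0 + (4)·3^1 + (-4)·3^2 + (4)·3^3 = 80.
  |p(3)| = 80.
Check: |p(3)| = 80 ≤ 160 = M_tri(3). ✓ Equality does not hold at z = 3 (the coefficients have mixed signs, so the terms do not all align in phase there).

M_tri(3) = 160; |p(3)| = 80; equality at z=3: no.


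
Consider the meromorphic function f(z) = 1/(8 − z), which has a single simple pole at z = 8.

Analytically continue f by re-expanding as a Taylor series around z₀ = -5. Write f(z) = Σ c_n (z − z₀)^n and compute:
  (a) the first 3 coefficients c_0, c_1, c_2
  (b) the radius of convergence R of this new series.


Let w = z − z₀, so z = z₀ + w.
Then 8 − z = 8 − (z₀ + w) = (8 − z₀) − w = 13 − w.
f(z) = 1/(13 − w) = (1/(13)) · 1/(1 − w/(13)) = Σ_{n≥0} w^n / (13)^(n+1).
So c_n = 1/(13)^(n+1):
  c_0 = 1/(13)^1 = 1/13.
  c_1 = 1/(13)^2 = 1/169.
  c_2 = 1/(13)^3 = 1/2197.
The series is valid for |w/d| < 1, i.e. |z − z₀| < |d|.
Radius of convergence: R = |8 − z₀| = |13| = 13 (distance from z₀ to the singularity z = 8).

c_0 = 1/13, c_1 = 1/169, c_2 = 1/2197; R = 13.


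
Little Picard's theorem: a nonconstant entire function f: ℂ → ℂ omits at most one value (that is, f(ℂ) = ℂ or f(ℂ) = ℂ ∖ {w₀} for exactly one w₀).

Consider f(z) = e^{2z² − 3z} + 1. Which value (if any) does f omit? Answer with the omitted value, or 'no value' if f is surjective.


Little Picard bounds the complement of f(ℂ) to at most one point.
The exponent g(z) = 2z² − 3z is a nonconstant polynomial, hence surjective onto ℂ. So e^{g(z)} takes every value in {e^w : w ∈ ℂ} = ℂ ∖ {0}. Adding 1 shifts the range to ℂ ∖ {1}. f omits exactly 1.

Omitted value: 1.
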